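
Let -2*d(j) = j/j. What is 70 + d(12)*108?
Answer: 16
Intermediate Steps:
d(j) = -½ (d(j) = -j/(2*j) = -½*1 = -½)
70 + d(12)*108 = 70 - ½*108 = 70 - 54 = 16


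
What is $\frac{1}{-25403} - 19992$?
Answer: $- \frac{507856777}{25403} \approx -19992.0$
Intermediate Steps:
$\frac{1}{-25403} - 19992 = - \frac{1}{25403} - 19992 = - \frac{507856777}{25403}$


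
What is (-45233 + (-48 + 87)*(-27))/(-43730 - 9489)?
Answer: 46286/53219 ≈ 0.86973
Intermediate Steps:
(-45233 + (-48 + 87)*(-27))/(-43730 - 9489) = (-45233 + 39*(-27))/(-53219) = (-45233 - 1053)*(-1/53219) = -46286*(-1/53219) = 46286/53219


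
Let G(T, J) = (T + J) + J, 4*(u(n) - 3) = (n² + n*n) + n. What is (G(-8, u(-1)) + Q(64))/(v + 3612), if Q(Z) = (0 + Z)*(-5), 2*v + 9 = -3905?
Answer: -643/3310 ≈ -0.19426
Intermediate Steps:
v = -1957 (v = -9/2 + (½)*(-3905) = -9/2 - 3905/2 = -1957)
Q(Z) = -5*Z (Q(Z) = Z*(-5) = -5*Z)
u(n) = 3 + n²/2 + n/4 (u(n) = 3 + ((n² + n*n) + n)/4 = 3 + ((n² + n²) + n)/4 = 3 + (2*n² + n)/4 = 3 + (n + 2*n²)/4 = 3 + (n²/2 + n/4) = 3 + n²/2 + n/4)
G(T, J) = T + 2*J (G(T, J) = (J + T) + J = T + 2*J)
(G(-8, u(-1)) + Q(64))/(v + 3612) = ((-8 + 2*(3 + (½)*(-1)² + (¼)*(-1))) - 5*64)/(-1957 + 3612) = ((-8 + 2*(3 + (½)*1 - ¼)) - 320)/1655 = ((-8 + 2*(3 + ½ - ¼)) - 320)*(1/1655) = ((-8 + 2*(13/4)) - 320)*(1/1655) = ((-8 + 13/2) - 320)*(1/1655) = (-3/2 - 320)*(1/1655) = -643/2*1/1655 = -643/3310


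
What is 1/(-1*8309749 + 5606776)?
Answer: -1/2702973 ≈ -3.6996e-7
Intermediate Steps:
1/(-1*8309749 + 5606776) = 1/(-8309749 + 5606776) = 1/(-2702973) = -1/2702973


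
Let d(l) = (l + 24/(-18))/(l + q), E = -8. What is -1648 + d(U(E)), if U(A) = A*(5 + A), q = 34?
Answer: -143342/87 ≈ -1647.6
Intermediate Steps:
d(l) = (-4/3 + l)/(34 + l) (d(l) = (l + 24/(-18))/(l + 34) = (l + 24*(-1/18))/(34 + l) = (l - 4/3)/(34 + l) = (-4/3 + l)/(34 + l))
-1648 + d(U(E)) = -1648 + (-4/3 - 8*(5 - 8))/(34 - 8*(5 - 8)) = -1648 + (-4/3 - 8*(-3))/(34 - 8*(-3)) = -1648 + (-4/3 + 24)/(34 + 24) = -1648 + (68/3)/58 = -1648 + (1/58)*(68/3) = -1648 + 34/87 = -143342/87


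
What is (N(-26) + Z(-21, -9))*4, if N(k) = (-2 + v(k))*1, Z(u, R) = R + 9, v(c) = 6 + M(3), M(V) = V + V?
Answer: 40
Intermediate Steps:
M(V) = 2*V
v(c) = 12 (v(c) = 6 + 2*3 = 6 + 6 = 12)
Z(u, R) = 9 + R
N(k) = 10 (N(k) = (-2 + 12)*1 = 10*1 = 10)
(N(-26) + Z(-21, -9))*4 = (10 + (9 - 9))*4 = (10 + 0)*4 = 10*4 = 40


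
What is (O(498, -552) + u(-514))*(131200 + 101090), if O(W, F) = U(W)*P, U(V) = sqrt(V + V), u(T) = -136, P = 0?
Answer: -31591440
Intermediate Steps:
U(V) = sqrt(2)*sqrt(V) (U(V) = sqrt(2*V) = sqrt(2)*sqrt(V))
O(W, F) = 0 (O(W, F) = (sqrt(2)*sqrt(W))*0 = 0)
(O(498, -552) + u(-514))*(131200 + 101090) = (0 - 136)*(131200 + 101090) = -136*232290 = -31591440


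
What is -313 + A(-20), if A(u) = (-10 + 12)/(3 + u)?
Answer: -5323/17 ≈ -313.12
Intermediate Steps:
A(u) = 2/(3 + u)
-313 + A(-20) = -313 + 2/(3 - 20) = -313 + 2/(-17) = -313 + 2*(-1/17) = -313 - 2/17 = -5323/17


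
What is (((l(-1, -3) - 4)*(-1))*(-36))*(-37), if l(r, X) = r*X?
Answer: 1332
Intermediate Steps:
l(r, X) = X*r
(((l(-1, -3) - 4)*(-1))*(-36))*(-37) = (((-3*(-1) - 4)*(-1))*(-36))*(-37) = (((3 - 4)*(-1))*(-36))*(-37) = (-1*(-1)*(-36))*(-37) = (1*(-36))*(-37) = -36*(-37) = 1332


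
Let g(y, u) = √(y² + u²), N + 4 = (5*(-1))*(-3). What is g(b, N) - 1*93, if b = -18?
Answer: -93 + √445 ≈ -71.905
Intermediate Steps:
N = 11 (N = -4 + (5*(-1))*(-3) = -4 - 5*(-3) = -4 + 15 = 11)
g(y, u) = √(u² + y²)
g(b, N) - 1*93 = √(11² + (-18)²) - 1*93 = √(121 + 324) - 93 = √445 - 93 = -93 + √445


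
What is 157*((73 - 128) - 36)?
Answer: -14287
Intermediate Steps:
157*((73 - 128) - 36) = 157*(-55 - 36) = 157*(-91) = -14287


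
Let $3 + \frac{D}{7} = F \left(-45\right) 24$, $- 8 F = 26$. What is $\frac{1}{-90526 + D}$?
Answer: $- \frac{1}{65977} \approx -1.5157 \cdot 10^{-5}$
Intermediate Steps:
$F = - \frac{13}{4}$ ($F = \left(- \frac{1}{8}\right) 26 = - \frac{13}{4} \approx -3.25$)
$D = 24549$ ($D = -21 + 7 \left(- \frac{13}{4}\right) \left(-45\right) 24 = -21 + 7 \cdot \frac{585}{4} \cdot 24 = -21 + 7 \cdot 3510 = -21 + 24570 = 24549$)
$\frac{1}{-90526 + D} = \frac{1}{-90526 + 24549} = \frac{1}{-65977} = - \frac{1}{65977}$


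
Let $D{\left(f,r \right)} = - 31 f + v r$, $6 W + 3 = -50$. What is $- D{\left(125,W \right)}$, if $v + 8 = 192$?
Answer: $\frac{16501}{3} \approx 5500.3$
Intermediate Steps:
$v = 184$ ($v = -8 + 192 = 184$)
$W = - \frac{53}{6}$ ($W = - \frac{1}{2} + \frac{1}{6} \left(-50\right) = - \frac{1}{2} - \frac{25}{3} = - \frac{53}{6} \approx -8.8333$)
$D{\left(f,r \right)} = - 31 f + 184 r$
$- D{\left(125,W \right)} = - (\left(-31\right) 125 + 184 \left(- \frac{53}{6}\right)) = - (-3875 - \frac{4876}{3}) = \left(-1\right) \left(- \frac{16501}{3}\right) = \frac{16501}{3}$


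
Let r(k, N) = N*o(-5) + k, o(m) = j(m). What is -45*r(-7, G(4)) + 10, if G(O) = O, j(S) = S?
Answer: 1225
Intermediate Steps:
o(m) = m
r(k, N) = k - 5*N (r(k, N) = N*(-5) + k = -5*N + k = k - 5*N)
-45*r(-7, G(4)) + 10 = -45*(-7 - 5*4) + 10 = -45*(-7 - 20) + 10 = -45*(-27) + 10 = 1215 + 10 = 1225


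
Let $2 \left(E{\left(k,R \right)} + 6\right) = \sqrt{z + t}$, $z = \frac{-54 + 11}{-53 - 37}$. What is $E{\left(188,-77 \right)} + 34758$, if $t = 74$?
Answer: $34752 + \frac{\sqrt{67030}}{60} \approx 34756.0$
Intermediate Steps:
$z = \frac{43}{90}$ ($z = - \frac{43}{-90} = \left(-43\right) \left(- \frac{1}{90}\right) = \frac{43}{90} \approx 0.47778$)
$E{\left(k,R \right)} = -6 + \frac{\sqrt{67030}}{60}$ ($E{\left(k,R \right)} = -6 + \frac{\sqrt{\frac{43}{90} + 74}}{2} = -6 + \frac{\sqrt{\frac{6703}{90}}}{2} = -6 + \frac{\frac{1}{30} \sqrt{67030}}{2} = -6 + \frac{\sqrt{67030}}{60}$)
$E{\left(188,-77 \right)} + 34758 = \left(-6 + \frac{\sqrt{67030}}{60}\right) + 34758 = 34752 + \frac{\sqrt{67030}}{60}$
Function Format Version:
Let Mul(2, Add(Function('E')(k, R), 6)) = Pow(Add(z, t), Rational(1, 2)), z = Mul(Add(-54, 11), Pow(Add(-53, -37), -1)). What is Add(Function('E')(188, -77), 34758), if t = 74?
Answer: Add(34752, Mul(Rational(1, 60), Pow(67030, Rational(1, 2)))) ≈ 34756.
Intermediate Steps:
z = Rational(43, 90) (z = Mul(-43, Pow(-90, -1)) = Mul(-43, Rational(-1, 90)) = Rational(43, 90) ≈ 0.47778)
Function('E')(k, R) = Add(-6, Mul(Rational(1, 60), Pow(67030, Rational(1, 2)))) (Function('E')(k, R) = Add(-6, Mul(Rational(1, 2), Pow(Add(Rational(43, 90), 74), Rational(1, 2)))) = Add(-6, Mul(Rational(1, 2), Pow(Rational(6703, 90), Rational(1, 2)))) = Add(-6, Mul(Rational(1, 2), Mul(Rational(1, 30), Pow(67030, Rational(1, 2))))) = Add(-6, Mul(Rational(1, 60), Pow(67030, Rational(1, 2)))))
Add(Function('E')(188, -77), 34758) = Add(Add(-6, Mul(Rational(1, 60), Pow(67030, Rational(1, 2)))), 34758) = Add(34752, Mul(Rational(1, 60), Pow(67030, Rational(1, 2))))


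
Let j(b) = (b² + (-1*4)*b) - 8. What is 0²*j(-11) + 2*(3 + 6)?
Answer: 18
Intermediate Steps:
j(b) = -8 + b² - 4*b (j(b) = (b² - 4*b) - 8 = -8 + b² - 4*b)
0²*j(-11) + 2*(3 + 6) = 0²*(-8 + (-11)² - 4*(-11)) + 2*(3 + 6) = 0*(-8 + 121 + 44) + 2*9 = 0*157 + 18 = 0 + 18 = 18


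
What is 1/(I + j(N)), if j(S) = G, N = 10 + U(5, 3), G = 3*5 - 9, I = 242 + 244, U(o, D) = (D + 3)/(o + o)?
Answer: 1/492 ≈ 0.0020325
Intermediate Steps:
U(o, D) = (3 + D)/(2*o) (U(o, D) = (3 + D)/((2*o)) = (3 + D)*(1/(2*o)) = (3 + D)/(2*o))
I = 486
G = 6 (G = 15 - 9 = 6)
N = 53/5 (N = 10 + (½)*(3 + 3)/5 = 10 + (½)*(⅕)*6 = 10 + ⅗ = 53/5 ≈ 10.600)
j(S) = 6
1/(I + j(N)) = 1/(486 + 6) = 1/492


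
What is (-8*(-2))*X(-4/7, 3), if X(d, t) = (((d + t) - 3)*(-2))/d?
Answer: -32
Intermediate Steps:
X(d, t) = (6 - 2*d - 2*t)/d (X(d, t) = ((-3 + d + t)*(-2))/d = (6 - 2*d - 2*t)/d)
(-8*(-2))*X(-4/7, 3) = (-8*(-2))*(2*(3 - (-4)/7 - 1*3)/((-4/7))) = 16*(2*(3 - (-4)/7 - 3)/((-4*⅐))) = 16*(2*(3 - 1*(-4/7) - 3)/(-4/7)) = 16*(2*(-7/4)*(3 + 4/7 - 3)) = 16*(2*(-7/4)*(4/7)) = 16*(-2) = -32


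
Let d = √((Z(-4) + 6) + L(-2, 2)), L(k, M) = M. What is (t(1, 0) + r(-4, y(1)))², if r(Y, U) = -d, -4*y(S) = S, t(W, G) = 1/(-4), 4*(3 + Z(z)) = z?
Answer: 81/16 ≈ 5.0625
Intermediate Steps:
Z(z) = -3 + z/4
t(W, G) = -¼
y(S) = -S/4
d = 2 (d = √(((-3 + (¼)*(-4)) + 6) + 2) = √(((-3 - 1) + 6) + 2) = √((-4 + 6) + 2) = √(2 + 2) = √4 = 2)
r(Y, U) = -2 (r(Y, U) = -1*2 = -2)
(t(1, 0) + r(-4, y(1)))² = (-¼ - 2)² = (-9/4)² = 81/16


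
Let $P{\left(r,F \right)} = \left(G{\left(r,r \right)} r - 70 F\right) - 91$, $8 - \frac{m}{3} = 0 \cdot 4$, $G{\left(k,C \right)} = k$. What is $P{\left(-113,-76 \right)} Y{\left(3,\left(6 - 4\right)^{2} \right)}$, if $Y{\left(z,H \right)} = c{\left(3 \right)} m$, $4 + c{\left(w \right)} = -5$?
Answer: $-3887568$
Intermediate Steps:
$c{\left(w \right)} = -9$ ($c{\left(w \right)} = -4 - 5 = -9$)
$m = 24$ ($m = 24 - 3 \cdot 0 \cdot 4 = 24 - 0 = 24 + 0 = 24$)
$Y{\left(z,H \right)} = -216$ ($Y{\left(z,H \right)} = \left(-9\right) 24 = -216$)
$P{\left(r,F \right)} = -91 + r^{2} - 70 F$ ($P{\left(r,F \right)} = \left(r r - 70 F\right) - 91 = \left(r^{2} - 70 F\right) - 91 = -91 + r^{2} - 70 F$)
$P{\left(-113,-76 \right)} Y{\left(3,\left(6 - 4\right)^{2} \right)} = \left(-91 + \left(-113\right)^{2} - -5320\right) \left(-216\right) = \left(-91 + 12769 + 5320\right) \left(-216\right) = 17998 \left(-216\right) = -3887568$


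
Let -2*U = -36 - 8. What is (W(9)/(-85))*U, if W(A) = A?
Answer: -198/85 ≈ -2.3294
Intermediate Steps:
U = 22 (U = -(-36 - 8)/2 = -½*(-44) = 22)
(W(9)/(-85))*U = (9/(-85))*22 = (9*(-1/85))*22 = -9/85*22 = -198/85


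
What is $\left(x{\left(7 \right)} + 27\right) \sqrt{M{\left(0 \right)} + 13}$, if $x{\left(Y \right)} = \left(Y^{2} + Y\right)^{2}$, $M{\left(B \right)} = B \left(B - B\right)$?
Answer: $3163 \sqrt{13} \approx 11404.0$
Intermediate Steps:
$M{\left(B \right)} = 0$ ($M{\left(B \right)} = B 0 = 0$)
$x{\left(Y \right)} = \left(Y + Y^{2}\right)^{2}$
$\left(x{\left(7 \right)} + 27\right) \sqrt{M{\left(0 \right)} + 13} = \left(7^{2} \left(1 + 7\right)^{2} + 27\right) \sqrt{0 + 13} = \left(49 \cdot 8^{2} + 27\right) \sqrt{13} = \left(49 \cdot 64 + 27\right) \sqrt{13} = \left(3136 + 27\right) \sqrt{13} = 3163 \sqrt{13}$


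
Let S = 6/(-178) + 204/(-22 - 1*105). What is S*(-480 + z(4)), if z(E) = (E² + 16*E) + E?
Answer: 7340652/11303 ≈ 649.44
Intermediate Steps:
S = -18537/11303 (S = 6*(-1/178) + 204/(-22 - 105) = -3/89 + 204/(-127) = -3/89 + 204*(-1/127) = -3/89 - 204/127 = -18537/11303 ≈ -1.6400)
z(E) = E² + 17*E
S*(-480 + z(4)) = -18537*(-480 + 4*(17 + 4))/11303 = -18537*(-480 + 4*21)/11303 = -18537*(-480 + 84)/11303 = -18537/11303*(-396) = 7340652/11303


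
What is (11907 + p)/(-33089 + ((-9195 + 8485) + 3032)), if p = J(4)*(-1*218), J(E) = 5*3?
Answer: -8637/30767 ≈ -0.28072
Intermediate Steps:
J(E) = 15
p = -3270 (p = 15*(-1*218) = 15*(-218) = -3270)
(11907 + p)/(-33089 + ((-9195 + 8485) + 3032)) = (11907 - 3270)/(-33089 + ((-9195 + 8485) + 3032)) = 8637/(-33089 + (-710 + 3032)) = 8637/(-33089 + 2322) = 8637/(-30767) = 8637*(-1/30767) = -8637/30767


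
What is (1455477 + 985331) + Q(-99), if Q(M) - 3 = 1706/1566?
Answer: 1911155866/783 ≈ 2.4408e+6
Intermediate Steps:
Q(M) = 3202/783 (Q(M) = 3 + 1706/1566 = 3 + 1706*(1/1566) = 3 + 853/783 = 3202/783)
(1455477 + 985331) + Q(-99) = (1455477 + 985331) + 3202/783 = 2440808 + 3202/783 = 1911155866/783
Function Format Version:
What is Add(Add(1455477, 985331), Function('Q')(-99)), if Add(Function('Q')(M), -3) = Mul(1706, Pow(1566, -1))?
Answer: Rational(1911155866, 783) ≈ 2.4408e+6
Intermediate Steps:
Function('Q')(M) = Rational(3202, 783) (Function('Q')(M) = Add(3, Mul(1706, Pow(1566, -1))) = Add(3, Mul(1706, Rational(1, 1566))) = Add(3, Rational(853, 783)) = Rational(3202, 783))
Add(Add(1455477, 985331), Function('Q')(-99)) = Add(Add(1455477, 985331), Rational(3202, 783)) = Add(2440808, Rational(3202, 783)) = Rational(1911155866, 783)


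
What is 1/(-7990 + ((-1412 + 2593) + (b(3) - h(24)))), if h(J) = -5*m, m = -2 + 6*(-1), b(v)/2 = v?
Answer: -1/6843 ≈ -0.00014613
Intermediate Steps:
b(v) = 2*v
m = -8 (m = -2 - 6 = -8)
h(J) = 40 (h(J) = -5*(-8) = 40)
1/(-7990 + ((-1412 + 2593) + (b(3) - h(24)))) = 1/(-7990 + ((-1412 + 2593) + (2*3 - 1*40))) = 1/(-7990 + (1181 + (6 - 40))) = 1/(-7990 + (1181 - 34)) = 1/(-7990 + 1147) = 1/(-6843) = -1/6843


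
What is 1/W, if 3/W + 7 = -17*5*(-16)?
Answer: 451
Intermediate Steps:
W = 1/451 (W = 3/(-7 - 17*5*(-16)) = 3/(-7 - 85*(-16)) = 3/(-7 + 1360) = 3/1353 = 3*(1/1353) = 1/451 ≈ 0.0022173)
1/W = 1/(1/451) = 451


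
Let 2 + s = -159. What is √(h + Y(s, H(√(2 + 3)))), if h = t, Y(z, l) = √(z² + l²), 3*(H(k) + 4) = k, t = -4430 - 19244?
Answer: √(-213066 + 3*√(233289 + (12 - √5)²))/3 ≈ 153.34*I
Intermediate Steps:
s = -161 (s = -2 - 159 = -161)
t = -23674
H(k) = -4 + k/3
Y(z, l) = √(l² + z²)
h = -23674
√(h + Y(s, H(√(2 + 3)))) = √(-23674 + √((-4 + √(2 + 3)/3)² + (-161)²)) = √(-23674 + √((-4 + √5/3)² + 25921)) = √(-23674 + √(25921 + (-4 + √5/3)²))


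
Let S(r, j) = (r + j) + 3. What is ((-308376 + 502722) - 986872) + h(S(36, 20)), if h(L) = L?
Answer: -792467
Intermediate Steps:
S(r, j) = 3 + j + r (S(r, j) = (j + r) + 3 = 3 + j + r)
((-308376 + 502722) - 986872) + h(S(36, 20)) = ((-308376 + 502722) - 986872) + (3 + 20 + 36) = (194346 - 986872) + 59 = -792526 + 59 = -792467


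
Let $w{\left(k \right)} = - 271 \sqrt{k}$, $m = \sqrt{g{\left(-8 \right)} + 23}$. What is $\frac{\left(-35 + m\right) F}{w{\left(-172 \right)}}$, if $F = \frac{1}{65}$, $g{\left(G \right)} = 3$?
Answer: $\frac{i \sqrt{43} \left(-35 + \sqrt{26}\right)}{1514890} \approx - 0.00012943 i$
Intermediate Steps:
$m = \sqrt{26}$ ($m = \sqrt{3 + 23} = \sqrt{26} \approx 5.099$)
$F = \frac{1}{65} \approx 0.015385$
$\frac{\left(-35 + m\right) F}{w{\left(-172 \right)}} = \frac{\left(-35 + \sqrt{26}\right) \frac{1}{65}}{\left(-271\right) \sqrt{-172}} = \frac{- \frac{7}{13} + \frac{\sqrt{26}}{65}}{\left(-271\right) 2 i \sqrt{43}} = \frac{- \frac{7}{13} + \frac{\sqrt{26}}{65}}{\left(-542\right) i \sqrt{43}} = \left(- \frac{7}{13} + \frac{\sqrt{26}}{65}\right) \frac{i \sqrt{43}}{23306} = \frac{i \sqrt{43} \left(- \frac{7}{13} + \frac{\sqrt{26}}{65}\right)}{23306}$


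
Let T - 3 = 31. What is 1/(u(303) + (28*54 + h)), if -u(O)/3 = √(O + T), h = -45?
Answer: 163/238784 + √337/716352 ≈ 0.00070825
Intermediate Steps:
T = 34 (T = 3 + 31 = 34)
u(O) = -3*√(34 + O) (u(O) = -3*√(O + 34) = -3*√(34 + O))
1/(u(303) + (28*54 + h)) = 1/(-3*√(34 + 303) + (28*54 - 45)) = 1/(-3*√337 + (1512 - 45)) = 1/(-3*√337 + 1467) = 1/(1467 - 3*√337)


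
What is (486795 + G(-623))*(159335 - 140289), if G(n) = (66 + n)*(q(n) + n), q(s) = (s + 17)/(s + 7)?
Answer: 2444015831471/154 ≈ 1.5870e+10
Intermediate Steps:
q(s) = (17 + s)/(7 + s)
G(n) = (66 + n)*(n + (17 + n)/(7 + n)) (G(n) = (66 + n)*((17 + n)/(7 + n) + n) = (66 + n)*(n + (17 + n)/(7 + n)))
(486795 + G(-623))*(159335 - 140289) = (486795 + (1122 + (-623)³ + 74*(-623)² + 545*(-623))/(7 - 623))*(159335 - 140289) = (486795 + (1122 - 241804367 + 74*388129 - 339535)/(-616))*19046 = (486795 - (1122 - 241804367 + 28721546 - 339535)/616)*19046 = (486795 - 1/616*(-213421234))*19046 = (486795 + 106710617/308)*19046 = (256643477/308)*19046 = 2444015831471/154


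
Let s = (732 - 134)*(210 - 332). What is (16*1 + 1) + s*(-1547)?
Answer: 112862949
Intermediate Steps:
s = -72956 (s = 598*(-122) = -72956)
(16*1 + 1) + s*(-1547) = (16*1 + 1) - 72956*(-1547) = (16 + 1) + 112862932 = 17 + 112862932 = 112862949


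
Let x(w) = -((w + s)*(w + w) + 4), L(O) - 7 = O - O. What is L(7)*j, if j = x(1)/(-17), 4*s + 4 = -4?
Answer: 14/17 ≈ 0.82353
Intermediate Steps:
s = -2 (s = -1 + (¼)*(-4) = -1 - 1 = -2)
L(O) = 7 (L(O) = 7 + (O - O) = 7 + 0 = 7)
x(w) = -4 - 2*w*(-2 + w) (x(w) = -((w - 2)*(w + w) + 4) = -((-2 + w)*(2*w) + 4) = -(2*w*(-2 + w) + 4) = -(4 + 2*w*(-2 + w)) = -4 - 2*w*(-2 + w))
j = 2/17 (j = (-4 - 2*1² + 4*1)/(-17) = (-4 - 2*1 + 4)*(-1/17) = (-4 - 2 + 4)*(-1/17) = -2*(-1/17) = 2/17 ≈ 0.11765)
L(7)*j = 7*(2/17) = 14/17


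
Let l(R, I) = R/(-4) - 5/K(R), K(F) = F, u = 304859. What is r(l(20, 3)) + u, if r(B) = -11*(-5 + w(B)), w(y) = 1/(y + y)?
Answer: 6403216/21 ≈ 3.0492e+5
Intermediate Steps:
w(y) = 1/(2*y)
l(R, I) = -5/R - R/4 (l(R, I) = R/(-4) - 5/R = R*(-1/4) - 5/R = -R/4 - 5/R = -5/R - R/4)
r(B) = 55 - 11/(2*B) (r(B) = -11*(-5 + 1/(2*B)) = 55 - 11/(2*B))
r(l(20, 3)) + u = (55 - 11/(2*(-5/20 - 1/4*20))) + 304859 = (55 - 11/(2*(-5*1/20 - 5))) + 304859 = (55 - 11/(2*(-1/4 - 5))) + 304859 = (55 - 11/(2*(-21/4))) + 304859 = (55 - 11/2*(-4/21)) + 304859 = (55 + 22/21) + 304859 = 1177/21 + 304859 = 6403216/21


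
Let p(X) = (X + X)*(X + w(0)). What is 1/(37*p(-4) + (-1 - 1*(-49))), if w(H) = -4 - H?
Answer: 1/2416 ≈ 0.00041391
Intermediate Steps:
p(X) = 2*X*(-4 + X) (p(X) = (X + X)*(X + (-4 - 1*0)) = (2*X)*(X + (-4 + 0)) = (2*X)*(X - 4) = (2*X)*(-4 + X) = 2*X*(-4 + X))
1/(37*p(-4) + (-1 - 1*(-49))) = 1/(37*(2*(-4)*(-4 - 4)) + (-1 - 1*(-49))) = 1/(37*(2*(-4)*(-8)) + (-1 + 49)) = 1/(37*64 + 48) = 1/(2368 + 48) = 1/2416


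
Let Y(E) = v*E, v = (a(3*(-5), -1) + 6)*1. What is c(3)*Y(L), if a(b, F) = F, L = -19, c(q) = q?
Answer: -285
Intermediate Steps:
v = 5 (v = (-1 + 6)*1 = 5*1 = 5)
Y(E) = 5*E
c(3)*Y(L) = 3*(5*(-19)) = 3*(-95) = -285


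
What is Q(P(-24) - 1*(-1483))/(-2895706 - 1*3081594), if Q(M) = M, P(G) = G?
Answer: -1459/5977300 ≈ -0.00024409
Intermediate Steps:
Q(P(-24) - 1*(-1483))/(-2895706 - 1*3081594) = (-24 - 1*(-1483))/(-2895706 - 1*3081594) = (-24 + 1483)/(-2895706 - 3081594) = 1459/(-5977300) = 1459*(-1/5977300) = -1459/5977300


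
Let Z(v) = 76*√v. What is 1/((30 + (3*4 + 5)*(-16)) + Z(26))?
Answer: 121/45806 + 19*√26/22903 ≈ 0.0068716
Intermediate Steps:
1/((30 + (3*4 + 5)*(-16)) + Z(26)) = 1/((30 + (3*4 + 5)*(-16)) + 76*√26) = 1/((30 + (12 + 5)*(-16)) + 76*√26) = 1/((30 + 17*(-16)) + 76*√26) = 1/((30 - 272) + 76*√26) = 1/(-242 + 76*√26)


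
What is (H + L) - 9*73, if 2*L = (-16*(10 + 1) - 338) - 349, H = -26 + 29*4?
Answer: -1997/2 ≈ -998.50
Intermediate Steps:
H = 90 (H = -26 + 116 = 90)
L = -863/2 (L = ((-16*(10 + 1) - 338) - 349)/2 = ((-16*11 - 338) - 349)/2 = ((-176 - 338) - 349)/2 = (-514 - 349)/2 = (½)*(-863) = -863/2 ≈ -431.50)
(H + L) - 9*73 = (90 - 863/2) - 9*73 = -683/2 - 657 = -1997/2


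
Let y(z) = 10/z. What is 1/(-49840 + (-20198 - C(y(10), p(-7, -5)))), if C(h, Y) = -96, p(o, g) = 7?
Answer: -1/69942 ≈ -1.4298e-5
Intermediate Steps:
1/(-49840 + (-20198 - C(y(10), p(-7, -5)))) = 1/(-49840 + (-20198 - 1*(-96))) = 1/(-49840 + (-20198 + 96)) = 1/(-49840 - 20102) = 1/(-69942) = -1/69942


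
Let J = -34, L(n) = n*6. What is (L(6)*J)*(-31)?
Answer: 37944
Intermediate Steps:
L(n) = 6*n
(L(6)*J)*(-31) = ((6*6)*(-34))*(-31) = (36*(-34))*(-31) = -1224*(-31) = 37944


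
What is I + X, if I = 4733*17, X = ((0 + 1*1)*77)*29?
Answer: 82694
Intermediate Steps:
X = 2233 (X = ((0 + 1)*77)*29 = (1*77)*29 = 77*29 = 2233)
I = 80461
I + X = 80461 + 2233 = 82694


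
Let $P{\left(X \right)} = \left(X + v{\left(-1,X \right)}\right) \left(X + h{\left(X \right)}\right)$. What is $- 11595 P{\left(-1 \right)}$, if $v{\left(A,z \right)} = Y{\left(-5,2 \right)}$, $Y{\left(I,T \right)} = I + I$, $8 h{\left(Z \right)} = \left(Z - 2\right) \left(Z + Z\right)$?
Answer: $- \frac{127545}{4} \approx -31886.0$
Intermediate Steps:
$h{\left(Z \right)} = \frac{Z \left(-2 + Z\right)}{4}$ ($h{\left(Z \right)} = \frac{\left(Z - 2\right) \left(Z + Z\right)}{8} = \frac{\left(-2 + Z\right) 2 Z}{8} = \frac{2 Z \left(-2 + Z\right)}{8} = \frac{Z \left(-2 + Z\right)}{4}$)
$Y{\left(I,T \right)} = 2 I$
$v{\left(A,z \right)} = -10$ ($v{\left(A,z \right)} = 2 \left(-5\right) = -10$)
$P{\left(X \right)} = \left(-10 + X\right) \left(X + \frac{X \left(-2 + X\right)}{4}\right)$ ($P{\left(X \right)} = \left(X - 10\right) \left(X + \frac{X \left(-2 + X\right)}{4}\right) = \left(-10 + X\right) \left(X + \frac{X \left(-2 + X\right)}{4}\right)$)
$- 11595 P{\left(-1 \right)} = - 11595 \cdot \frac{1}{4} \left(-1\right) \left(-20 + \left(-1\right)^{2} - -8\right) = - 11595 \cdot \frac{1}{4} \left(-1\right) \left(-20 + 1 + 8\right) = - 11595 \cdot \frac{1}{4} \left(-1\right) \left(-11\right) = \left(-11595\right) \frac{11}{4} = - \frac{127545}{4}$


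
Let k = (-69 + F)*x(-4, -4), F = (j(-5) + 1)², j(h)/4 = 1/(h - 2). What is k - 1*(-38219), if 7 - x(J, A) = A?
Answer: 1835639/49 ≈ 37462.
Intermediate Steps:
j(h) = 4/(-2 + h) (j(h) = 4/(h - 2) = 4/(-2 + h))
x(J, A) = 7 - A
F = 9/49 (F = (4/(-2 - 5) + 1)² = (4/(-7) + 1)² = (4*(-⅐) + 1)² = (-4/7 + 1)² = (3/7)² = 9/49 ≈ 0.18367)
k = -37092/49 (k = (-69 + 9/49)*(7 - 1*(-4)) = -3372*(7 + 4)/49 = -3372/49*11 = -37092/49 ≈ -756.98)
k - 1*(-38219) = -37092/49 - 1*(-38219) = -37092/49 + 38219 = 1835639/49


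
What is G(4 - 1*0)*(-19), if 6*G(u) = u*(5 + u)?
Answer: -114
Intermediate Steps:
G(u) = u*(5 + u)/6 (G(u) = (u*(5 + u))/6 = u*(5 + u)/6)
G(4 - 1*0)*(-19) = ((4 - 1*0)*(5 + (4 - 1*0))/6)*(-19) = ((4 + 0)*(5 + (4 + 0))/6)*(-19) = ((1/6)*4*(5 + 4))*(-19) = ((1/6)*4*9)*(-19) = 6*(-19) = -114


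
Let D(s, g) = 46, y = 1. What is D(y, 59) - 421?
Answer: -375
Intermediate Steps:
D(y, 59) - 421 = 46 - 421 = -375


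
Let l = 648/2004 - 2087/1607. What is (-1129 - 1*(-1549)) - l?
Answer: 112976731/268369 ≈ 420.98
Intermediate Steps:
l = -261751/268369 (l = 648*(1/2004) - 2087*1/1607 = 54/167 - 2087/1607 = -261751/268369 ≈ -0.97534)
(-1129 - 1*(-1549)) - l = (-1129 - 1*(-1549)) - 1*(-261751/268369) = (-1129 + 1549) + 261751/268369 = 420 + 261751/268369 = 112976731/268369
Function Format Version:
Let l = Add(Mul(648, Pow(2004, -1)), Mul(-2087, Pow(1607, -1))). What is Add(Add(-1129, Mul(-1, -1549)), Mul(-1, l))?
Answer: Rational(112976731, 268369) ≈ 420.98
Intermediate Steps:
l = Rational(-261751, 268369) (l = Add(Mul(648, Rational(1, 2004)), Mul(-2087, Rational(1, 1607))) = Add(Rational(54, 167), Rational(-2087, 1607)) = Rational(-261751, 268369) ≈ -0.97534)
Add(Add(-1129, Mul(-1, -1549)), Mul(-1, l)) = Add(Add(-1129, Mul(-1, -1549)), Mul(-1, Rational(-261751, 268369))) = Add(Add(-1129, 1549), Rational(261751, 268369)) = Add(420, Rational(261751, 268369)) = Rational(112976731, 268369)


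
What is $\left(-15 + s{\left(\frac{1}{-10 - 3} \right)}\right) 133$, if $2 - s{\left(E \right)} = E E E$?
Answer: $- \frac{3798480}{2197} \approx -1728.9$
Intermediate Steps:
$s{\left(E \right)} = 2 - E^{3}$ ($s{\left(E \right)} = 2 - E E E = 2 - E^{2} E = 2 - E^{3}$)
$\left(-15 + s{\left(\frac{1}{-10 - 3} \right)}\right) 133 = \left(-15 + \left(2 - \left(\frac{1}{-10 - 3}\right)^{3}\right)\right) 133 = \left(-15 + \left(2 - \left(\frac{1}{-13}\right)^{3}\right)\right) 133 = \left(-15 + \left(2 - \left(- \frac{1}{13}\right)^{3}\right)\right) 133 = \left(-15 + \left(2 - - \frac{1}{2197}\right)\right) 133 = \left(-15 + \left(2 + \frac{1}{2197}\right)\right) 133 = \left(-15 + \frac{4395}{2197}\right) 133 = \left(- \frac{28560}{2197}\right) 133 = - \frac{3798480}{2197}$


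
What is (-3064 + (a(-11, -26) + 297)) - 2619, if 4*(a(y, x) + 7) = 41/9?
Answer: -194107/36 ≈ -5391.9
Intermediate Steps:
a(y, x) = -211/36 (a(y, x) = -7 + (41/9)/4 = -7 + (41*(1/9))/4 = -7 + (1/4)*(41/9) = -7 + 41/36 = -211/36)
(-3064 + (a(-11, -26) + 297)) - 2619 = (-3064 + (-211/36 + 297)) - 2619 = (-3064 + 10481/36) - 2619 = -99823/36 - 2619 = -194107/36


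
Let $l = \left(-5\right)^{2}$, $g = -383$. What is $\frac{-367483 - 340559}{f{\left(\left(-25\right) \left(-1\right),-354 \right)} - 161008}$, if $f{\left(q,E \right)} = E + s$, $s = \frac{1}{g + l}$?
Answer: $\frac{253479036}{57767597} \approx 4.3879$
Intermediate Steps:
$l = 25$
$s = - \frac{1}{358}$ ($s = \frac{1}{-383 + 25} = \frac{1}{-358} = - \frac{1}{358} \approx -0.0027933$)
$f{\left(q,E \right)} = - \frac{1}{358} + E$ ($f{\left(q,E \right)} = E - \frac{1}{358} = - \frac{1}{358} + E$)
$\frac{-367483 - 340559}{f{\left(\left(-25\right) \left(-1\right),-354 \right)} - 161008} = \frac{-367483 - 340559}{\left(- \frac{1}{358} - 354\right) - 161008} = - \frac{708042}{- \frac{126733}{358} - 161008} = - \frac{708042}{- \frac{57767597}{358}} = \left(-708042\right) \left(- \frac{358}{57767597}\right) = \frac{253479036}{57767597}$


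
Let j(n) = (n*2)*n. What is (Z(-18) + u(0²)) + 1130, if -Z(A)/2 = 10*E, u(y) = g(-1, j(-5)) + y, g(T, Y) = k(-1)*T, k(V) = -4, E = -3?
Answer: 1194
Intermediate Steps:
j(n) = 2*n² (j(n) = (2*n)*n = 2*n²)
g(T, Y) = -4*T
u(y) = 4 + y (u(y) = -4*(-1) + y = 4 + y)
Z(A) = 60 (Z(A) = -20*(-3) = -2*(-30) = 60)
(Z(-18) + u(0²)) + 1130 = (60 + (4 + 0²)) + 1130 = (60 + (4 + 0)) + 1130 = (60 + 4) + 1130 = 64 + 1130 = 1194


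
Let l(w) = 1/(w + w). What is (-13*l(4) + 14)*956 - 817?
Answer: 22027/2 ≈ 11014.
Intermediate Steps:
l(w) = 1/(2*w)
(-13*l(4) + 14)*956 - 817 = (-13/(2*4) + 14)*956 - 817 = (-13*1/8 + 14)*956 - 817 = (-13/8 + 14)*956 - 817 = (99/8)*956 - 817 = 23661/2 - 817 = 22027/2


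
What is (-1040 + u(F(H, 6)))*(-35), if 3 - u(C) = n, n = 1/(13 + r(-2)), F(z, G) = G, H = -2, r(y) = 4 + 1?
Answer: 653345/18 ≈ 36297.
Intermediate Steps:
r(y) = 5
n = 1/18 (n = 1/(13 + 5) = 1/18 ≈ 0.055556)
u(C) = 53/18 (u(C) = 3 - 1*1/18 = 3 - 1/18 = 53/18)
(-1040 + u(F(H, 6)))*(-35) = (-1040 + 53/18)*(-35) = -18667/18*(-35) = 653345/18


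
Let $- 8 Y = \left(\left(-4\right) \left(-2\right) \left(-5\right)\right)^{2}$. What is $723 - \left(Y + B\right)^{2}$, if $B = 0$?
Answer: $-39277$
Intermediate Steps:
$Y = -200$ ($Y = - \frac{\left(\left(-4\right) \left(-2\right) \left(-5\right)\right)^{2}}{8} = - \frac{\left(8 \left(-5\right)\right)^{2}}{8} = - \frac{\left(-40\right)^{2}}{8} = \left(- \frac{1}{8}\right) 1600 = -200$)
$723 - \left(Y + B\right)^{2} = 723 - \left(-200 + 0\right)^{2} = 723 - \left(-200\right)^{2} = 723 - 40000 = -39277$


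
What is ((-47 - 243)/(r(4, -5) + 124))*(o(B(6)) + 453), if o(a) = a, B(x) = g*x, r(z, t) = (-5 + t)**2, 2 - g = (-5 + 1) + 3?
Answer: -68295/112 ≈ -609.78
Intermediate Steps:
g = 3 (g = 2 - ((-5 + 1) + 3) = 2 - (-4 + 3) = 2 - 1*(-1) = 2 + 1 = 3)
B(x) = 3*x
((-47 - 243)/(r(4, -5) + 124))*(o(B(6)) + 453) = ((-47 - 243)/((-5 - 5)**2 + 124))*(3*6 + 453) = (-290/((-10)**2 + 124))*(18 + 453) = -290/(100 + 124)*471 = -290/224*471 = -290*1/224*471 = -145/112*471 = -68295/112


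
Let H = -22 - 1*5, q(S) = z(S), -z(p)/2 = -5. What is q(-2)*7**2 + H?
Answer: 463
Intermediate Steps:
z(p) = 10 (z(p) = -2*(-5) = 10)
q(S) = 10
H = -27 (H = -22 - 5 = -27)
q(-2)*7**2 + H = 10*7**2 - 27 = 10*49 - 27 = 490 - 27 = 463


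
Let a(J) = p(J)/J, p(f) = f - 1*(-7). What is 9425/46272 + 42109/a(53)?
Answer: 2868593079/77120 ≈ 37197.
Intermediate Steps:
p(f) = 7 + f (p(f) = f + 7 = 7 + f)
a(J) = (7 + J)/J
9425/46272 + 42109/a(53) = 9425/46272 + 42109/(((7 + 53)/53)) = 9425*(1/46272) + 42109/(((1/53)*60)) = 9425/46272 + 42109/(60/53) = 9425/46272 + 42109*(53/60) = 9425/46272 + 2231777/60 = 2868593079/77120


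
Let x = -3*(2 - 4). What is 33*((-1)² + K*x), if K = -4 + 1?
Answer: -561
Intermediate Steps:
x = 6 (x = -3*(-2) = 6)
K = -3
33*((-1)² + K*x) = 33*((-1)² - 3*6) = 33*(1 - 18) = 33*(-17) = -561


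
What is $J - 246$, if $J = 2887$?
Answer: $2641$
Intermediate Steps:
$J - 246 = 2887 - 246 = 2641$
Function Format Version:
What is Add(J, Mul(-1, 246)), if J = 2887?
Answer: 2641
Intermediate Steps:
Add(J, Mul(-1, 246)) = Add(2887, Mul(-1, 246)) = Add(2887, -246) = 2641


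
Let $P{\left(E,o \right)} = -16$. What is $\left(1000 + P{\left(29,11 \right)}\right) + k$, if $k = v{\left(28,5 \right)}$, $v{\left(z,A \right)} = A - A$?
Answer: $984$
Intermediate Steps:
$v{\left(z,A \right)} = 0$
$k = 0$
$\left(1000 + P{\left(29,11 \right)}\right) + k = \left(1000 - 16\right) + 0 = 984 + 0 = 984$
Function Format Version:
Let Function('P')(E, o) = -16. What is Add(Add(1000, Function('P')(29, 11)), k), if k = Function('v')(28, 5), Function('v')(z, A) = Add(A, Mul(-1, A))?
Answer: 984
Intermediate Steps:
Function('v')(z, A) = 0
k = 0
Add(Add(1000, Function('P')(29, 11)), k) = Add(Add(1000, -16), 0) = Add(984, 0) = 984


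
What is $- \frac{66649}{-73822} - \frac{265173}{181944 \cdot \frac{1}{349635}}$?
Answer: $- \frac{54319866676779}{106598968} \approx -5.0957 \cdot 10^{5}$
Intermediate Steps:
$- \frac{66649}{-73822} - \frac{265173}{181944 \cdot \frac{1}{349635}} = \left(-66649\right) \left(- \frac{1}{73822}\right) - \frac{265173}{181944 \cdot \frac{1}{349635}} = \frac{66649}{73822} - \frac{265173}{\frac{60648}{116545}} = \frac{66649}{73822} - \frac{10301529095}{20216} = - \frac{54319866676779}{106598968}$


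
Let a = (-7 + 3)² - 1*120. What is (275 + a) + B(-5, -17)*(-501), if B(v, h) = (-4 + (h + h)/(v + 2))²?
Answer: -80315/3 ≈ -26772.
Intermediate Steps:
a = -104 (a = (-4)² - 120 = 16 - 120 = -104)
B(v, h) = (-4 + 2*h/(2 + v))² (B(v, h) = (-4 + (2*h)/(2 + v))² = (-4 + 2*h/(2 + v))²)
(275 + a) + B(-5, -17)*(-501) = (275 - 104) + (4*(4 - 1*(-17) + 2*(-5))²/(2 - 5)²)*(-501) = 171 + (4*(4 + 17 - 10)²/(-3)²)*(-501) = 171 + (4*(⅑)*11²)*(-501) = 171 + (4*(⅑)*121)*(-501) = 171 + (484/9)*(-501) = 171 - 80828/3 = -80315/3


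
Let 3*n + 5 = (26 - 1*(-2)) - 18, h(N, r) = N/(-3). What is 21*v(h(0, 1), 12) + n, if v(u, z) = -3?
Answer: -184/3 ≈ -61.333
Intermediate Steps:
h(N, r) = -N/3 (h(N, r) = N*(-⅓) = -N/3)
n = 5/3 (n = -5/3 + ((26 - 1*(-2)) - 18)/3 = -5/3 + ((26 + 2) - 18)/3 = -5/3 + (28 - 18)/3 = -5/3 + (⅓)*10 = -5/3 + 10/3 = 5/3 ≈ 1.6667)
21*v(h(0, 1), 12) + n = 21*(-3) + 5/3 = -63 + 5/3 = -184/3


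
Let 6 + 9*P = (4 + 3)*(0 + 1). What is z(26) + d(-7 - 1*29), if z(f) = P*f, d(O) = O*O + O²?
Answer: 23354/9 ≈ 2594.9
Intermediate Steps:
P = ⅑ (P = -⅔ + ((4 + 3)*(0 + 1))/9 = -⅔ + (7*1)/9 = -⅔ + (⅑)*7 = -⅔ + 7/9 = ⅑ ≈ 0.11111)
d(O) = 2*O² (d(O) = O² + O² = 2*O²)
z(f) = f/9
z(26) + d(-7 - 1*29) = (⅑)*26 + 2*(-7 - 1*29)² = 26/9 + 2*(-7 - 29)² = 26/9 + 2*(-36)² = 26/9 + 2*1296 = 26/9 + 2592 = 23354/9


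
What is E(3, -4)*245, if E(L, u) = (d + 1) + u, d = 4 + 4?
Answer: 1225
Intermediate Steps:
d = 8
E(L, u) = 9 + u (E(L, u) = (8 + 1) + u = 9 + u)
E(3, -4)*245 = (9 - 4)*245 = 5*245 = 1225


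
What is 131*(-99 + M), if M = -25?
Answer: -16244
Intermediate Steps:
131*(-99 + M) = 131*(-99 - 25) = 131*(-124) = -16244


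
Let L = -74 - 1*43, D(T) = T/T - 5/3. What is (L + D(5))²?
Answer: 124609/9 ≈ 13845.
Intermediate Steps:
D(T) = -⅔ (D(T) = 1 - 5*⅓ = 1 - 5/3 = -⅔)
L = -117 (L = -74 - 43 = -117)
(L + D(5))² = (-117 - ⅔)² = (-353/3)² = 124609/9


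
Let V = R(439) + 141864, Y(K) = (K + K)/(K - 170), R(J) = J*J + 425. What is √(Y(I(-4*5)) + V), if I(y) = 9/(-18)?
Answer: 2*√9738824623/341 ≈ 578.80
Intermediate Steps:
R(J) = 425 + J² (R(J) = J² + 425 = 425 + J²)
I(y) = -½ (I(y) = 9*(-1/18) = -½)
Y(K) = 2*K/(-170 + K) (Y(K) = (2*K)/(-170 + K) = 2*K/(-170 + K))
V = 335010 (V = (425 + 439²) + 141864 = (425 + 192721) + 141864 = 193146 + 141864 = 335010)
√(Y(I(-4*5)) + V) = √(2*(-½)/(-170 - ½) + 335010) = √(2*(-½)/(-341/2) + 335010) = √(2*(-½)*(-2/341) + 335010) = √(2/341 + 335010) = √(114238412/341) = 2*√9738824623/341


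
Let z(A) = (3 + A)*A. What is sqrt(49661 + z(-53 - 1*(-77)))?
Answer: sqrt(50309) ≈ 224.30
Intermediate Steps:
z(A) = A*(3 + A)
sqrt(49661 + z(-53 - 1*(-77))) = sqrt(49661 + (-53 - 1*(-77))*(3 + (-53 - 1*(-77)))) = sqrt(49661 + (-53 + 77)*(3 + (-53 + 77))) = sqrt(49661 + 24*(3 + 24)) = sqrt(49661 + 24*27) = sqrt(49661 + 648) = sqrt(50309)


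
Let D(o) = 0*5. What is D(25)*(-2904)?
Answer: 0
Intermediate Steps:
D(o) = 0
D(25)*(-2904) = 0*(-2904) = 0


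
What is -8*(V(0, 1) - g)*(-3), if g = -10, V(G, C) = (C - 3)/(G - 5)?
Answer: 1248/5 ≈ 249.60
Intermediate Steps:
V(G, C) = (-3 + C)/(-5 + G)
-8*(V(0, 1) - g)*(-3) = -8*((-3 + 1)/(-5 + 0) - 1*(-10))*(-3) = -8*(-2/(-5) + 10)*(-3) = -8*(-⅕*(-2) + 10)*(-3) = -8*(⅖ + 10)*(-3) = -8*52/5*(-3) = -416/5*(-3) = 1248/5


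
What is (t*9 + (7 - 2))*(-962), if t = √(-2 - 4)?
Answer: -4810 - 8658*I*√6 ≈ -4810.0 - 21208.0*I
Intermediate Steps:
t = I*√6 (t = √(-6) = I*√6 ≈ 2.4495*I)
(t*9 + (7 - 2))*(-962) = ((I*√6)*9 + (7 - 2))*(-962) = (9*I*√6 + 5)*(-962) = (5 + 9*I*√6)*(-962) = -4810 - 8658*I*√6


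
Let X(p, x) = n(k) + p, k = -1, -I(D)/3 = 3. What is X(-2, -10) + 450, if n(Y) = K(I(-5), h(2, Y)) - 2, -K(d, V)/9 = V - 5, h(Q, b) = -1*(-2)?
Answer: 473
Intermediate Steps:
I(D) = -9 (I(D) = -3*3 = -9)
h(Q, b) = 2
K(d, V) = 45 - 9*V (K(d, V) = -9*(V - 5) = -9*(-5 + V) = 45 - 9*V)
n(Y) = 25 (n(Y) = (45 - 9*2) - 2 = (45 - 18) - 2 = 27 - 2 = 25)
X(p, x) = 25 + p
X(-2, -10) + 450 = (25 - 2) + 450 = 23 + 450 = 473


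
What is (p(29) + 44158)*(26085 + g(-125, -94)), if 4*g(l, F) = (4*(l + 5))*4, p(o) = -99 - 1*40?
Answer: 1127106495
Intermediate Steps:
p(o) = -139 (p(o) = -99 - 40 = -139)
g(l, F) = 20 + 4*l (g(l, F) = ((4*(l + 5))*4)/4 = ((4*(5 + l))*4)/4 = ((20 + 4*l)*4)/4 = (80 + 16*l)/4 = 20 + 4*l)
(p(29) + 44158)*(26085 + g(-125, -94)) = (-139 + 44158)*(26085 + (20 + 4*(-125))) = 44019*(26085 + (20 - 500)) = 44019*(26085 - 480) = 44019*25605 = 1127106495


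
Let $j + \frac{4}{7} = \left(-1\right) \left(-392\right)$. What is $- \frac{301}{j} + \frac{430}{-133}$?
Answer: $- \frac{1458431}{364420} \approx -4.0021$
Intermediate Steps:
$j = \frac{2740}{7}$ ($j = - \frac{4}{7} - -392 = - \frac{4}{7} + 392 = \frac{2740}{7} \approx 391.43$)
$- \frac{301}{j} + \frac{430}{-133} = - \frac{301}{\frac{2740}{7}} + \frac{430}{-133} = \left(-301\right) \frac{7}{2740} + 430 \left(- \frac{1}{133}\right) = - \frac{2107}{2740} - \frac{430}{133} = - \frac{1458431}{364420}$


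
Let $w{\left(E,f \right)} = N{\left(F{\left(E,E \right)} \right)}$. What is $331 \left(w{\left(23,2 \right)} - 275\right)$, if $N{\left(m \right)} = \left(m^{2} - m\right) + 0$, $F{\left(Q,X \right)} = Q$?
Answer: $76461$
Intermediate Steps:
$N{\left(m \right)} = m^{2} - m$
$w{\left(E,f \right)} = E \left(-1 + E\right)$
$331 \left(w{\left(23,2 \right)} - 275\right) = 331 \left(23 \left(-1 + 23\right) - 275\right) = 331 \left(23 \cdot 22 - 275\right) = 331 \left(506 - 275\right) = 331 \cdot 231 = 76461$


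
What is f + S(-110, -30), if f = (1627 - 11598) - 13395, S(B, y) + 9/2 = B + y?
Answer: -47021/2 ≈ -23511.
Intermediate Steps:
S(B, y) = -9/2 + B + y (S(B, y) = -9/2 + (B + y) = -9/2 + B + y)
f = -23366 (f = -9971 - 13395 = -23366)
f + S(-110, -30) = -23366 + (-9/2 - 110 - 30) = -23366 - 289/2 = -47021/2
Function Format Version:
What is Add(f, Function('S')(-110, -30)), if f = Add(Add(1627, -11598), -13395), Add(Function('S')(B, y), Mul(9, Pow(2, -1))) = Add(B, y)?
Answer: Rational(-47021, 2) ≈ -23511.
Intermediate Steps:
Function('S')(B, y) = Add(Rational(-9, 2), B, y) (Function('S')(B, y) = Add(Rational(-9, 2), Add(B, y)) = Add(Rational(-9, 2), B, y))
f = -23366 (f = Add(-9971, -13395) = -23366)
Add(f, Function('S')(-110, -30)) = Add(-23366, Add(Rational(-9, 2), -110, -30)) = Add(-23366, Rational(-289, 2)) = Rational(-47021, 2)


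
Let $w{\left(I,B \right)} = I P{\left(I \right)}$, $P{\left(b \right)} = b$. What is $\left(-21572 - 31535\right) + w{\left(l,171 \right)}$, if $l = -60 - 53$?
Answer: $-40338$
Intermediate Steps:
$l = -113$
$w{\left(I,B \right)} = I^{2}$ ($w{\left(I,B \right)} = I I = I^{2}$)
$\left(-21572 - 31535\right) + w{\left(l,171 \right)} = \left(-21572 - 31535\right) + \left(-113\right)^{2} = -53107 + 12769 = -40338$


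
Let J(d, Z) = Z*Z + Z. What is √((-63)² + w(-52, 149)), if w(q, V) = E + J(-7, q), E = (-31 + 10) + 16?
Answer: 2*√1654 ≈ 81.339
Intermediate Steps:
J(d, Z) = Z + Z² (J(d, Z) = Z² + Z = Z + Z²)
E = -5 (E = -21 + 16 = -5)
w(q, V) = -5 + q*(1 + q)
√((-63)² + w(-52, 149)) = √((-63)² + (-5 - 52*(1 - 52))) = √(3969 + (-5 - 52*(-51))) = √(3969 + (-5 + 2652)) = √(3969 + 2647) = √6616 = 2*√1654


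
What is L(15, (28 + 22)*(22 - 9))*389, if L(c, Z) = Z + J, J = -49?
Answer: 233789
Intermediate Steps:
L(c, Z) = -49 + Z (L(c, Z) = Z - 49 = -49 + Z)
L(15, (28 + 22)*(22 - 9))*389 = (-49 + (28 + 22)*(22 - 9))*389 = (-49 + 50*13)*389 = (-49 + 650)*389 = 601*389 = 233789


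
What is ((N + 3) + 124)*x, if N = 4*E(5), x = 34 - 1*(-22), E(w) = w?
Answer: 8232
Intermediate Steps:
x = 56 (x = 34 + 22 = 56)
N = 20 (N = 4*5 = 20)
((N + 3) + 124)*x = ((20 + 3) + 124)*56 = (23 + 124)*56 = 147*56 = 8232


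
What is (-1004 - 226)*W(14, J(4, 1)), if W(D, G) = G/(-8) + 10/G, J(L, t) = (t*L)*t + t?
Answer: -6765/4 ≈ -1691.3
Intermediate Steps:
J(L, t) = t + L*t² (J(L, t) = (L*t)*t + t = L*t² + t = t + L*t²)
W(D, G) = 10/G - G/8 (W(D, G) = G*(-⅛) + 10/G = -G/8 + 10/G = 10/G - G/8)
(-1004 - 226)*W(14, J(4, 1)) = (-1004 - 226)*(10/((1*(1 + 4*1))) - (1 + 4*1)/8) = -1230*(10/((1*(1 + 4))) - (1 + 4)/8) = -1230*(10/((1*5)) - 5/8) = -1230*(10/5 - ⅛*5) = -1230*(10*(⅕) - 5/8) = -1230*(2 - 5/8) = -1230*11/8 = -6765/4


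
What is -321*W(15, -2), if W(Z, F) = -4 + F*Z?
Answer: 10914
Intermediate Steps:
-321*W(15, -2) = -321*(-4 - 2*15) = -321*(-4 - 30) = -321*(-34) = 10914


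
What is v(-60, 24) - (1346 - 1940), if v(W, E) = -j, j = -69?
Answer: 663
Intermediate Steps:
v(W, E) = 69 (v(W, E) = -1*(-69) = 69)
v(-60, 24) - (1346 - 1940) = 69 - (1346 - 1940) = 69 - 1*(-594) = 69 + 594 = 663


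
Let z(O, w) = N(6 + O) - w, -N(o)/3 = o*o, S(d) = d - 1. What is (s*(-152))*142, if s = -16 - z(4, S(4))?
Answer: -6194608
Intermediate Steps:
S(d) = -1 + d
N(o) = -3*o² (N(o) = -3*o*o = -3*o²)
z(O, w) = -w - 3*(6 + O)² (z(O, w) = -3*(6 + O)² - w = -w - 3*(6 + O)²)
s = 287 (s = -16 - (-(-1 + 4) - 3*(6 + 4)²) = -16 - (-1*3 - 3*10²) = -16 - (-3 - 3*100) = -16 - (-3 - 300) = -16 - 1*(-303) = -16 + 303 = 287)
(s*(-152))*142 = (287*(-152))*142 = -43624*142 = -6194608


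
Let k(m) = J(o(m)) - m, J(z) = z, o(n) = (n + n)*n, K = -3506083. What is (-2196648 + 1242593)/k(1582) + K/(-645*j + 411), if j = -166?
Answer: -17646512302333/537820521546 ≈ -32.811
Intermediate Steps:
o(n) = 2*n² (o(n) = (2*n)*n = 2*n²)
k(m) = -m + 2*m² (k(m) = 2*m² - m = -m + 2*m²)
(-2196648 + 1242593)/k(1582) + K/(-645*j + 411) = (-2196648 + 1242593)/((1582*(-1 + 2*1582))) - 3506083/(-645*(-166) + 411) = -954055*1/(1582*(-1 + 3164)) - 3506083/(107070 + 411) = -954055/(1582*3163) - 3506083/107481 = -954055/5003866 - 3506083*1/107481 = -954055*1/5003866 - 3506083/107481 = -954055/5003866 - 3506083/107481 = -17646512302333/537820521546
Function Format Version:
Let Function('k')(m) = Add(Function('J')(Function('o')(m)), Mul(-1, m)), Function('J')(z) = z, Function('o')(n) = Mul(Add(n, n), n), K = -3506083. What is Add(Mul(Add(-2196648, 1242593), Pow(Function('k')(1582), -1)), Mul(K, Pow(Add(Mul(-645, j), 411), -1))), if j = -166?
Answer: Rational(-17646512302333, 537820521546) ≈ -32.811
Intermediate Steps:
Function('o')(n) = Mul(2, Pow(n, 2)) (Function('o')(n) = Mul(Mul(2, n), n) = Mul(2, Pow(n, 2)))
Function('k')(m) = Add(Mul(-1, m), Mul(2, Pow(m, 2))) (Function('k')(m) = Add(Mul(2, Pow(m, 2)), Mul(-1, m)) = Add(Mul(-1, m), Mul(2, Pow(m, 2))))
Add(Mul(Add(-2196648, 1242593), Pow(Function('k')(1582), -1)), Mul(K, Pow(Add(Mul(-645, j), 411), -1))) = Add(Mul(Add(-2196648, 1242593), Pow(Mul(1582, Add(-1, Mul(2, 1582))), -1)), Mul(-3506083, Pow(Add(Mul(-645, -166), 411), -1))) = Add(Mul(-954055, Pow(Mul(1582, Add(-1, 3164)), -1)), Mul(-3506083, Pow(Add(107070, 411), -1))) = Add(Mul(-954055, Pow(Mul(1582, 3163), -1)), Mul(-3506083, Pow(107481, -1))) = Add(Mul(-954055, Pow(5003866, -1)), Mul(-3506083, Rational(1, 107481))) = Add(Mul(-954055, Rational(1, 5003866)), Rational(-3506083, 107481)) = Add(Rational(-954055, 5003866), Rational(-3506083, 107481)) = Rational(-17646512302333, 537820521546)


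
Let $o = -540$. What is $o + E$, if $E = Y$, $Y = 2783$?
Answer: $2243$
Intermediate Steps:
$E = 2783$
$o + E = -540 + 2783 = 2243$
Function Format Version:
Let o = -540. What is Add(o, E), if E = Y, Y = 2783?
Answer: 2243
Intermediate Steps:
E = 2783
Add(o, E) = Add(-540, 2783) = 2243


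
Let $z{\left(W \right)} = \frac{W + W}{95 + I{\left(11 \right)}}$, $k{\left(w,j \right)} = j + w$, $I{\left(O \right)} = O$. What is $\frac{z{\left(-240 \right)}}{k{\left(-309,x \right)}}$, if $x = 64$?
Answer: $\frac{48}{2597} \approx 0.018483$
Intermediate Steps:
$z{\left(W \right)} = \frac{W}{53}$ ($z{\left(W \right)} = \frac{W + W}{95 + 11} = \frac{2 W}{106} = 2 W \frac{1}{106} = \frac{W}{53}$)
$\frac{z{\left(-240 \right)}}{k{\left(-309,x \right)}} = \frac{\frac{1}{53} \left(-240\right)}{64 - 309} = - \frac{240}{53 \left(-245\right)} = \left(- \frac{240}{53}\right) \left(- \frac{1}{245}\right) = \frac{48}{2597}$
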